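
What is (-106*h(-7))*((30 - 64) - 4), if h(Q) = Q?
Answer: -28196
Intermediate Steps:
(-106*h(-7))*((30 - 64) - 4) = (-106*(-7))*((30 - 64) - 4) = 742*(-34 - 4) = 742*(-38) = -28196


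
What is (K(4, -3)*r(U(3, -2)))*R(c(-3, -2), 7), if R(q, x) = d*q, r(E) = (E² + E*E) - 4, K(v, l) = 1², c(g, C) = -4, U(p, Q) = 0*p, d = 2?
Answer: 32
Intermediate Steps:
U(p, Q) = 0
K(v, l) = 1
r(E) = -4 + 2*E² (r(E) = (E² + E²) - 4 = 2*E² - 4 = -4 + 2*E²)
R(q, x) = 2*q
(K(4, -3)*r(U(3, -2)))*R(c(-3, -2), 7) = (1*(-4 + 2*0²))*(2*(-4)) = (1*(-4 + 2*0))*(-8) = (1*(-4 + 0))*(-8) = (1*(-4))*(-8) = -4*(-8) = 32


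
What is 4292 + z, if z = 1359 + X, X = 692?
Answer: 6343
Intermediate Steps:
z = 2051 (z = 1359 + 692 = 2051)
4292 + z = 4292 + 2051 = 6343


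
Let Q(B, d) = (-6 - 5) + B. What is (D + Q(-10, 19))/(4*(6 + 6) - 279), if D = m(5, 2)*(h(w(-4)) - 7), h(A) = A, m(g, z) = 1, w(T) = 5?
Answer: 23/231 ≈ 0.099567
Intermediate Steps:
Q(B, d) = -11 + B
D = -2 (D = 1*(5 - 7) = 1*(-2) = -2)
(D + Q(-10, 19))/(4*(6 + 6) - 279) = (-2 + (-11 - 10))/(4*(6 + 6) - 279) = (-2 - 21)/(4*12 - 279) = -23/(48 - 279) = -23/(-231) = -23*(-1/231) = 23/231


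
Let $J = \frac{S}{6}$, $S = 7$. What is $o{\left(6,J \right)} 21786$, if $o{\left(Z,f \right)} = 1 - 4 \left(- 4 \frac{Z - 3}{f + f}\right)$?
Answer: $\frac{3289686}{7} \approx 4.6996 \cdot 10^{5}$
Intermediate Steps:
$J = \frac{7}{6} \approx 1.1667$
$o{\left(Z,f \right)} = 1 + \frac{8 \left(-3 + Z\right)}{f}$ ($o{\left(Z,f \right)} = 1 - 4 \left(- 4 \frac{-3 + Z}{2 f}\right) = 1 - 4 \left(- \frac{2 \left(-3 + Z\right)}{f}\right) = 1 + \frac{8 \left(-3 + Z\right)}{f}$)
$o{\left(6,J \right)} 21786 = \frac{-24 + \frac{7}{6} + 8 \cdot 6}{\frac{7}{6}} \cdot 21786 = \frac{6 \left(-24 + \frac{7}{6} + 48\right)}{7} \cdot 21786 = \frac{6}{7} \cdot \frac{151}{6} \cdot 21786 = \frac{151}{7} \cdot 21786 = \frac{3289686}{7}$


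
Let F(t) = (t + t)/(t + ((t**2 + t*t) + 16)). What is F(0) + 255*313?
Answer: 79815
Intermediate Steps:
F(t) = 2*t/(16 + t + 2*t**2) (F(t) = (2*t)/(t + ((t**2 + t**2) + 16)) = (2*t)/(t + (2*t**2 + 16)) = (2*t)/(t + (16 + 2*t**2)) = (2*t)/(16 + t + 2*t**2) = 2*t/(16 + t + 2*t**2))
F(0) + 255*313 = 2*0/(16 + 0 + 2*0**2) + 255*313 = 2*0/(16 + 0 + 2*0) + 79815 = 2*0/(16 + 0 + 0) + 79815 = 2*0/16 + 79815 = 2*0*(1/16) + 79815 = 0 + 79815 = 79815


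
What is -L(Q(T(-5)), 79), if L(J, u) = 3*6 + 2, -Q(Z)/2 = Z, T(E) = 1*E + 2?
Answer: -20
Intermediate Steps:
T(E) = 2 + E (T(E) = E + 2 = 2 + E)
Q(Z) = -2*Z
L(J, u) = 20 (L(J, u) = 18 + 2 = 20)
-L(Q(T(-5)), 79) = -1*20 = -20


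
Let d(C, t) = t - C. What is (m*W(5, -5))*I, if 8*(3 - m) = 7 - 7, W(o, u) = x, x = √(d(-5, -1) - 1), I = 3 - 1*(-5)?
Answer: 24*√3 ≈ 41.569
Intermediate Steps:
I = 8 (I = 3 + 5 = 8)
x = √3 (x = √((-1 - 1*(-5)) - 1) = √((-1 + 5) - 1) = √(4 - 1) = √3 ≈ 1.7320)
W(o, u) = √3
m = 3 (m = 3 - (7 - 7)/8 = 3 - ⅛*0 = 3 + 0 = 3)
(m*W(5, -5))*I = (3*√3)*8 = 24*√3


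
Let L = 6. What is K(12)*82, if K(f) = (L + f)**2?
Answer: 26568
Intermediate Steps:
K(f) = (6 + f)**2
K(12)*82 = (6 + 12)**2*82 = 18**2*82 = 324*82 = 26568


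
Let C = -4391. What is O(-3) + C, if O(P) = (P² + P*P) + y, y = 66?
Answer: -4307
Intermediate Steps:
O(P) = 66 + 2*P² (O(P) = (P² + P*P) + 66 = (P² + P²) + 66 = 2*P² + 66 = 66 + 2*P²)
O(-3) + C = (66 + 2*(-3)²) - 4391 = (66 + 2*9) - 4391 = (66 + 18) - 4391 = 84 - 4391 = -4307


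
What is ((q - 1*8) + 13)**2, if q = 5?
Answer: 100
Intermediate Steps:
((q - 1*8) + 13)**2 = ((5 - 1*8) + 13)**2 = ((5 - 8) + 13)**2 = (-3 + 13)**2 = 10**2 = 100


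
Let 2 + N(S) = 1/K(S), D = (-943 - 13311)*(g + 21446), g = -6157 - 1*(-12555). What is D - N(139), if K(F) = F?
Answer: -55167483987/139 ≈ -3.9689e+8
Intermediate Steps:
g = 6398 (g = -6157 + 12555 = 6398)
D = -396888376 (D = (-943 - 13311)*(6398 + 21446) = -14254*27844 = -396888376)
N(S) = -2 + 1/S
D - N(139) = -396888376 - (-2 + 1/139) = -396888376 - 1*(-277/139) = -396888376 + 277/139 = -55167483987/139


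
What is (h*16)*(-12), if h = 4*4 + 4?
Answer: -3840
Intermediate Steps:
h = 20 (h = 16 + 4 = 20)
(h*16)*(-12) = (20*16)*(-12) = 320*(-12) = -3840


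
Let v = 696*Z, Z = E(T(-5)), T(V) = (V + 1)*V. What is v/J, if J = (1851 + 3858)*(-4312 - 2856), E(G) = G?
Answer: -145/426272 ≈ -0.00034016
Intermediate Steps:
T(V) = V*(1 + V) (T(V) = (1 + V)*V = V*(1 + V))
Z = 20 (Z = -5*(1 - 5) = -5*(-4) = 20)
v = 13920 (v = 696*20 = 13920)
J = -40922112 (J = 5709*(-7168) = -40922112)
v/J = 13920/(-40922112) = 13920*(-1/40922112) = -145/426272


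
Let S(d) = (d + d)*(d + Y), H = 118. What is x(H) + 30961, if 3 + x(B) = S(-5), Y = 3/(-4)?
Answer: 62031/2 ≈ 31016.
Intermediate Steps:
Y = -¾ (Y = 3*(-¼) = -¾ ≈ -0.75000)
S(d) = 2*d*(-¾ + d) (S(d) = (d + d)*(d - ¾) = (2*d)*(-¾ + d) = 2*d*(-¾ + d))
x(B) = 109/2 (x(B) = -3 + (½)*(-5)*(-3 + 4*(-5)) = -3 + (½)*(-5)*(-3 - 20) = -3 + (½)*(-5)*(-23) = -3 + 115/2 = 109/2)
x(H) + 30961 = 109/2 + 30961 = 62031/2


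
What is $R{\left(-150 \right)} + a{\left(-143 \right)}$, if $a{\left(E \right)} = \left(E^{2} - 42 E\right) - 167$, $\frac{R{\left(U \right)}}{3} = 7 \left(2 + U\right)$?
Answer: $23180$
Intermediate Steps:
$R{\left(U \right)} = 42 + 21 U$ ($R{\left(U \right)} = 3 \cdot 7 \left(2 + U\right) = 3 \left(14 + 7 U\right) = 42 + 21 U$)
$a{\left(E \right)} = -167 + E^{2} - 42 E$
$R{\left(-150 \right)} + a{\left(-143 \right)} = \left(42 + 21 \left(-150\right)\right) - \left(-5839 - 20449\right) = \left(42 - 3150\right) + \left(-167 + 20449 + 6006\right) = -3108 + 26288 = 23180$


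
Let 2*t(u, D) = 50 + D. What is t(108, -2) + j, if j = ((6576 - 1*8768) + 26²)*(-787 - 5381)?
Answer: 9350712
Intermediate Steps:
t(u, D) = 25 + D/2 (t(u, D) = (50 + D)/2 = 25 + D/2)
j = 9350688 (j = ((6576 - 8768) + 676)*(-6168) = (-2192 + 676)*(-6168) = -1516*(-6168) = 9350688)
t(108, -2) + j = (25 + (½)*(-2)) + 9350688 = (25 - 1) + 9350688 = 24 + 9350688 = 9350712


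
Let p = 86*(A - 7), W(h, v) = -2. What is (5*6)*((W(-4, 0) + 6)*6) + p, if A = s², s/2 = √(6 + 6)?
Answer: 4246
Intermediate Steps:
s = 4*√3 (s = 2*√(6 + 6) = 2*√12 = 2*(2*√3) = 4*√3 ≈ 6.9282)
A = 48 (A = (4*√3)² = 48)
p = 3526 (p = 86*(48 - 7) = 86*41 = 3526)
(5*6)*((W(-4, 0) + 6)*6) + p = (5*6)*((-2 + 6)*6) + 3526 = 30*(4*6) + 3526 = 30*24 + 3526 = 720 + 3526 = 4246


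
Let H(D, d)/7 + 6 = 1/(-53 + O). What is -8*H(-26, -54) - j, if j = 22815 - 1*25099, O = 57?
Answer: 2606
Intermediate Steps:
H(D, d) = -161/4 (H(D, d) = -42 + 7/(-53 + 57) = -42 + 7/4 = -161/4)
j = -2284 (j = 22815 - 25099 = -2284)
-8*H(-26, -54) - j = -8*(-161/4) - 1*(-2284) = 322 + 2284 = 2606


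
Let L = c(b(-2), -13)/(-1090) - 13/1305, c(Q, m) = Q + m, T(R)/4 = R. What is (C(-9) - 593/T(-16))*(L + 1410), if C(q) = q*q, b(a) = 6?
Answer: 21259884329/167040 ≈ 1.2727e+5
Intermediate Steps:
T(R) = 4*R
C(q) = q²
L = -1007/284490 (L = (6 - 13)/(-1090) - 13/1305 = -7*(-1/1090) - 13*1/1305 = 7/1090 - 13/1305 = -1007/284490 ≈ -0.0035397)
(C(-9) - 593/T(-16))*(L + 1410) = ((-9)² - 593/(4*(-16)))*(-1007/284490 + 1410) = (81 - 593/(-64))*(401129893/284490) = (81 - 593*(-1/64))*(401129893/284490) = (81 + 593/64)*(401129893/284490) = (5777/64)*(401129893/284490) = 21259884329/167040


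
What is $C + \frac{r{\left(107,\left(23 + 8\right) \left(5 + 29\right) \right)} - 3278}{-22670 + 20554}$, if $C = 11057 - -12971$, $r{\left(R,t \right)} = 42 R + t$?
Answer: $\frac{25420489}{1058} \approx 24027.0$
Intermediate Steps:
$r{\left(R,t \right)} = t + 42 R$
$C = 24028$ ($C = 11057 + 12971 = 24028$)
$C + \frac{r{\left(107,\left(23 + 8\right) \left(5 + 29\right) \right)} - 3278}{-22670 + 20554} = 24028 + \frac{\left(\left(23 + 8\right) \left(5 + 29\right) + 42 \cdot 107\right) - 3278}{-22670 + 20554} = 24028 + \frac{\left(31 \cdot 34 + 4494\right) - 3278}{-2116} = 24028 + \left(\left(1054 + 4494\right) - 3278\right) \left(- \frac{1}{2116}\right) = 24028 + \left(5548 - 3278\right) \left(- \frac{1}{2116}\right) = 24028 + 2270 \left(- \frac{1}{2116}\right) = 24028 - \frac{1135}{1058} = \frac{25420489}{1058}$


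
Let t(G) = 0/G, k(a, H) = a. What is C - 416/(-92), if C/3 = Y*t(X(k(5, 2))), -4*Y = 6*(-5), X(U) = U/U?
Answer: 104/23 ≈ 4.5217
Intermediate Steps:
X(U) = 1
t(G) = 0
Y = 15/2 (Y = -3*(-5)/2 = -¼*(-30) = 15/2 ≈ 7.5000)
C = 0 (C = 3*((15/2)*0) = 3*0 = 0)
C - 416/(-92) = 0 - 416/(-92) = 0 - 416*(-1)/92 = 0 - 52*(-2/23) = 0 + 104/23 = 104/23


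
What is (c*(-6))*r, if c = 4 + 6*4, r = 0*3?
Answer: 0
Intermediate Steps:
r = 0
c = 28 (c = 4 + 24 = 28)
(c*(-6))*r = (28*(-6))*0 = -168*0 = 0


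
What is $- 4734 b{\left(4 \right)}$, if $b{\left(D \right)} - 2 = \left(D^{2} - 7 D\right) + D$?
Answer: $28404$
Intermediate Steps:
$b{\left(D \right)} = 2 + D^{2} - 6 D$ ($b{\left(D \right)} = 2 + \left(\left(D^{2} - 7 D\right) + D\right) = 2 + \left(D^{2} - 6 D\right) = 2 + D^{2} - 6 D$)
$- 4734 b{\left(4 \right)} = - 4734 \left(2 + 4^{2} - 24\right) = - 4734 \left(2 + 16 - 24\right) = \left(-4734\right) \left(-6\right) = 28404$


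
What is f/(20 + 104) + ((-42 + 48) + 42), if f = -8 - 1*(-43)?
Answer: 5987/124 ≈ 48.282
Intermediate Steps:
f = 35 (f = -8 + 43 = 35)
f/(20 + 104) + ((-42 + 48) + 42) = 35/(20 + 104) + ((-42 + 48) + 42) = 35/124 + (6 + 42) = 35*(1/124) + 48 = 35/124 + 48 = 5987/124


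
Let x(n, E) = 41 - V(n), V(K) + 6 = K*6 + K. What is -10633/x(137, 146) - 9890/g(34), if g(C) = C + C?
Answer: -2074159/15504 ≈ -133.78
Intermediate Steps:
V(K) = -6 + 7*K (V(K) = -6 + (K*6 + K) = -6 + (6*K + K) = -6 + 7*K)
x(n, E) = 47 - 7*n (x(n, E) = 41 - (-6 + 7*n) = 41 + (6 - 7*n) = 47 - 7*n)
g(C) = 2*C
-10633/x(137, 146) - 9890/g(34) = -10633/(47 - 7*137) - 9890/(2*34) = -10633/(47 - 959) - 9890/68 = -10633/(-912) - 9890*1/68 = -10633*(-1/912) - 4945/34 = 10633/912 - 4945/34 = -2074159/15504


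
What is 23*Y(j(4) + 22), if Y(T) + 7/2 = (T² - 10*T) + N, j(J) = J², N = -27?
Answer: 47541/2 ≈ 23771.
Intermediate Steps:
Y(T) = -61/2 + T² - 10*T (Y(T) = -7/2 + ((T² - 10*T) - 27) = -7/2 + (-27 + T² - 10*T) = -61/2 + T² - 10*T)
23*Y(j(4) + 22) = 23*(-61/2 + (4² + 22)² - 10*(4² + 22)) = 23*(-61/2 + (16 + 22)² - 10*(16 + 22)) = 23*(-61/2 + 38² - 10*38) = 23*(-61/2 + 1444 - 380) = 23*(2067/2) = 47541/2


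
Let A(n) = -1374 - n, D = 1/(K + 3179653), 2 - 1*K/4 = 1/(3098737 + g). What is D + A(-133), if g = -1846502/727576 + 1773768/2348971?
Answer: -10448720058076030188893460028/8419597148045112433483687 ≈ -1241.0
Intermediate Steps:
g = -1523414311537/854527462148 (g = -1846502*1/727576 + 1773768*(1/2348971) = -923251/363788 + 1773768/2348971 = -1523414311537/854527462148 ≈ -1.7828)
K = 21183631310368515720/2647954341059795539 (K = 8 - 4/(3098737 - 1523414311537/854527462148) = 8 - 4/2647954341059795539/854527462148 = 8 - 4*854527462148/2647954341059795539 = 8 - 3418109848592/2647954341059795539 = 21183631310368515720/2647954341059795539 ≈ 8.0000)
D = 2647954341059795539/8419597148045112433483687 (D = 1/(21183631310368515720/2647954341059795539 + 3179653) = 1/(8419597148045112433483687/2647954341059795539) = 2647954341059795539/8419597148045112433483687 ≈ 3.1450e-7)
D + A(-133) = 2647954341059795539/8419597148045112433483687 + (-1374 - 1*(-133)) = 2647954341059795539/8419597148045112433483687 + (-1374 + 133) = 2647954341059795539/8419597148045112433483687 - 1241 = -10448720058076030188893460028/8419597148045112433483687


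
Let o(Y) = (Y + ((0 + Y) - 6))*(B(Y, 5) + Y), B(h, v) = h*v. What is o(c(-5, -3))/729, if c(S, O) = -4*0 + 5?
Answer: 40/243 ≈ 0.16461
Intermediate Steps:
c(S, O) = 5 (c(S, O) = 0 + 5 = 5)
o(Y) = 6*Y*(-6 + 2*Y) (o(Y) = (Y + ((0 + Y) - 6))*(Y*5 + Y) = (Y + (Y - 6))*(5*Y + Y) = (Y + (-6 + Y))*(6*Y) = (-6 + 2*Y)*(6*Y) = 6*Y*(-6 + 2*Y))
o(c(-5, -3))/729 = (12*5*(-3 + 5))/729 = (12*5*2)*(1/729) = 120*(1/729) = 40/243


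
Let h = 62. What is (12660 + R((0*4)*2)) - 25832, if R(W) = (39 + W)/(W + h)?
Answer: -816625/62 ≈ -13171.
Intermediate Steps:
R(W) = (39 + W)/(62 + W) (R(W) = (39 + W)/(W + 62) = (39 + W)/(62 + W))
(12660 + R((0*4)*2)) - 25832 = (12660 + (39 + (0*4)*2)/(62 + (0*4)*2)) - 25832 = (12660 + (39 + 0*2)/(62 + 0*2)) - 25832 = (12660 + (39 + 0)/(62 + 0)) - 25832 = (12660 + 39/62) - 25832 = 784959/62 - 25832 = -816625/62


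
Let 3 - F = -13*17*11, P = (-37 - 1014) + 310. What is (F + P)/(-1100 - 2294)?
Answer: -1693/3394 ≈ -0.49882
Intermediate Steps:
P = -741 (P = -1051 + 310 = -741)
F = 2434 (F = 3 - (-13*17)*11 = 3 - (-221)*11 = 3 - 1*(-2431) = 3 + 2431 = 2434)
(F + P)/(-1100 - 2294) = (2434 - 741)/(-1100 - 2294) = 1693/(-3394) = 1693*(-1/3394) = -1693/3394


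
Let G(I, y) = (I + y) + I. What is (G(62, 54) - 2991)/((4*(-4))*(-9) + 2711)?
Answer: -2813/2855 ≈ -0.98529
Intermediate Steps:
G(I, y) = y + 2*I
(G(62, 54) - 2991)/((4*(-4))*(-9) + 2711) = ((54 + 2*62) - 2991)/((4*(-4))*(-9) + 2711) = ((54 + 124) - 2991)/(-16*(-9) + 2711) = (178 - 2991)/(144 + 2711) = -2813/2855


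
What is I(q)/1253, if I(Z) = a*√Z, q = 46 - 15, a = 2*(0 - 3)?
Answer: -6*√31/1253 ≈ -0.026661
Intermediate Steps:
a = -6 (a = 2*(-3) = -6)
q = 31
I(Z) = -6*√Z
I(q)/1253 = -6*√31/1253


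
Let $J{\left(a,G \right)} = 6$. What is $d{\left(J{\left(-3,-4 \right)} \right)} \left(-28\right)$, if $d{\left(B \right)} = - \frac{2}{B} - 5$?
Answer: $\frac{448}{3} \approx 149.33$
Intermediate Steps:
$d{\left(B \right)} = -5 - \frac{2}{B}$
$d{\left(J{\left(-3,-4 \right)} \right)} \left(-28\right) = \left(-5 - \frac{2}{6}\right) \left(-28\right) = \left(-5 - \frac{1}{3}\right) \left(-28\right) = \left(- \frac{16}{3}\right) \left(-28\right) = \frac{448}{3}$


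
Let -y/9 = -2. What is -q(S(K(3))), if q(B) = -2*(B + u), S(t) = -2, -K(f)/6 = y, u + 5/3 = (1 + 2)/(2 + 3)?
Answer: -92/15 ≈ -6.1333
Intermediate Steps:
y = 18 (y = -9*(-2) = 18)
u = -16/15 (u = -5/3 + (1 + 2)/(2 + 3) = -5/3 + 3/5 = -5/3 + 3*(⅕) = -5/3 + ⅗ = -16/15 ≈ -1.0667)
K(f) = -108 (K(f) = -6*18 = -108)
q(B) = 32/15 - 2*B (q(B) = -2*(B - 16/15) = -2*(-16/15 + B) = 32/15 - 2*B)
-q(S(K(3))) = -(32/15 - 2*(-2)) = -(32/15 + 4) = -1*92/15 = -92/15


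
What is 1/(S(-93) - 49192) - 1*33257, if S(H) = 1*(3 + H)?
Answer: -1638971475/49282 ≈ -33257.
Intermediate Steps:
S(H) = 3 + H
1/(S(-93) - 49192) - 1*33257 = 1/((3 - 93) - 49192) - 1*33257 = 1/(-90 - 49192) - 33257 = 1/(-49282) - 33257 = -1/49282 - 33257 = -1638971475/49282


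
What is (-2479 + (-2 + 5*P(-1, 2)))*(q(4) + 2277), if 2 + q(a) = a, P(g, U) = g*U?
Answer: -5676989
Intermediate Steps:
P(g, U) = U*g
q(a) = -2 + a
(-2479 + (-2 + 5*P(-1, 2)))*(q(4) + 2277) = (-2479 + (-2 + 5*(2*(-1))))*((-2 + 4) + 2277) = (-2479 + (-2 + 5*(-2)))*(2 + 2277) = (-2479 + (-2 - 10))*2279 = (-2479 - 12)*2279 = -2491*2279 = -5676989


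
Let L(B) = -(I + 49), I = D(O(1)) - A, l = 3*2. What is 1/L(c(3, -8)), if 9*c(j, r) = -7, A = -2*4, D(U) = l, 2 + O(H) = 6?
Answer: -1/63 ≈ -0.015873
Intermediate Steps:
l = 6
O(H) = 4 (O(H) = -2 + 6 = 4)
D(U) = 6
A = -8
c(j, r) = -7/9 (c(j, r) = (⅑)*(-7) = -7/9)
I = 14 (I = 6 - 1*(-8) = 6 + 8 = 14)
L(B) = -63 (L(B) = -(14 + 49) = -1*63 = -63)
1/L(c(3, -8)) = 1/(-63) = -1/63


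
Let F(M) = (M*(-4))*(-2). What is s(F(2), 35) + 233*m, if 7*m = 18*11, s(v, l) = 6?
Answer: 46176/7 ≈ 6596.6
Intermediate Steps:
F(M) = 8*M (F(M) = -4*M*(-2) = 8*M)
m = 198/7 (m = (18*11)/7 = (⅐)*198 = 198/7 ≈ 28.286)
s(F(2), 35) + 233*m = 6 + 233*(198/7) = 6 + 46134/7 = 46176/7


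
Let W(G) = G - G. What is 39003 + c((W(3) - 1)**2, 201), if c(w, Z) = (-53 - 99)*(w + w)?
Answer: 38699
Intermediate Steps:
W(G) = 0
c(w, Z) = -304*w
39003 + c((W(3) - 1)**2, 201) = 39003 - 304*(0 - 1)**2 = 39003 - 304*(-1)**2 = 39003 - 304*1 = 39003 - 304 = 38699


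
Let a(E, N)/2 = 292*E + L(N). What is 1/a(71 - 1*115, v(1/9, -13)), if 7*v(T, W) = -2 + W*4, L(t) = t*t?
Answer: -49/1253272 ≈ -3.9098e-5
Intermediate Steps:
L(t) = t**2
v(T, W) = -2/7 + 4*W/7 (v(T, W) = (-2 + W*4)/7 = (-2 + 4*W)/7 = -2/7 + 4*W/7)
a(E, N) = 2*N**2 + 584*E (a(E, N) = 2*(292*E + N**2) = 2*(N**2 + 292*E) = 2*N**2 + 584*E)
1/a(71 - 1*115, v(1/9, -13)) = 1/(2*(-2/7 + (4/7)*(-13))**2 + 584*(71 - 1*115)) = 1/(2*(-2/7 - 52/7)**2 + 584*(71 - 115)) = 1/(2*(-54/7)**2 + 584*(-44)) = 1/(2*(2916/49) - 25696) = 1/(5832/49 - 25696) = 1/(-1253272/49) = -49/1253272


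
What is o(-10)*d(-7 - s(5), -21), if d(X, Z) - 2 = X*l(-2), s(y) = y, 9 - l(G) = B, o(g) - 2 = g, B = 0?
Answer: 848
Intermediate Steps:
o(g) = 2 + g
l(G) = 9 (l(G) = 9 - 1*0 = 9 + 0 = 9)
d(X, Z) = 2 + 9*X (d(X, Z) = 2 + X*9 = 2 + 9*X)
o(-10)*d(-7 - s(5), -21) = (2 - 10)*(2 + 9*(-7 - 1*5)) = -8*(2 + 9*(-7 - 5)) = -8*(2 + 9*(-12)) = -8*(2 - 108) = -8*(-106) = 848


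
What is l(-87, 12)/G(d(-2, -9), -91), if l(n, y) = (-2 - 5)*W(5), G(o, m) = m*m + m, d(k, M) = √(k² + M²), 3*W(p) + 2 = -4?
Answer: 1/585 ≈ 0.0017094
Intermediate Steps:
W(p) = -2 (W(p) = -⅔ + (⅓)*(-4) = -⅔ - 4/3 = -2)
d(k, M) = √(M² + k²)
G(o, m) = m + m² (G(o, m) = m² + m = m + m²)
l(n, y) = 14 (l(n, y) = (-2 - 5)*(-2) = -7*(-2) = 14)
l(-87, 12)/G(d(-2, -9), -91) = 14/((-91*(1 - 91))) = 14/((-91*(-90))) = 14/8190 = 14*(1/8190) = 1/585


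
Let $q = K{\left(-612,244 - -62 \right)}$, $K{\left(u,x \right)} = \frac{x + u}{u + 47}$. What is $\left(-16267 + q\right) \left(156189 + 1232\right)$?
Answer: $- \frac{1446785414129}{565} \approx -2.5607 \cdot 10^{9}$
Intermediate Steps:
$K{\left(u,x \right)} = \frac{u + x}{47 + u}$
$q = \frac{306}{565}$ ($q = \frac{-612 + \left(244 - -62\right)}{47 - 612} = \frac{-612 + \left(244 + 62\right)}{-565} = - \frac{-612 + 306}{565} = \left(- \frac{1}{565}\right) \left(-306\right) = \frac{306}{565} \approx 0.54159$)
$\left(-16267 + q\right) \left(156189 + 1232\right) = \left(-16267 + \frac{306}{565}\right) \left(156189 + 1232\right) = \left(- \frac{9190549}{565}\right) 157421 = - \frac{1446785414129}{565}$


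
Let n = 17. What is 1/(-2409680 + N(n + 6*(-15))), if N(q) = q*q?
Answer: -1/2404351 ≈ -4.1591e-7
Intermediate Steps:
N(q) = q**2
1/(-2409680 + N(n + 6*(-15))) = 1/(-2409680 + (17 + 6*(-15))**2) = 1/(-2409680 + (17 - 90)**2) = 1/(-2409680 + (-73)**2) = 1/(-2409680 + 5329) = 1/(-2404351) = -1/2404351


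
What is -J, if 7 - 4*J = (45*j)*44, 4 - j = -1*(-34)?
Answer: -59407/4 ≈ -14852.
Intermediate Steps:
j = -30 (j = 4 - (-1)*(-34) = 4 - 1*34 = 4 - 34 = -30)
J = 59407/4 (J = 7/4 - 45*(-30)*44/4 = 7/4 - (-675)*44/2 = 7/4 - ¼*(-59400) = 7/4 + 14850 = 59407/4 ≈ 14852.)
-J = -1*59407/4 = -59407/4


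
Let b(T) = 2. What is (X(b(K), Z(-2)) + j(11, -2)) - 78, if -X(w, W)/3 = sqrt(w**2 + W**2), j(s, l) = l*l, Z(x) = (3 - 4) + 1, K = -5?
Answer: -80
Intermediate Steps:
Z(x) = 0 (Z(x) = -1 + 1 = 0)
j(s, l) = l**2
X(w, W) = -3*sqrt(W**2 + w**2) (X(w, W) = -3*sqrt(w**2 + W**2) = -3*sqrt(W**2 + w**2))
(X(b(K), Z(-2)) + j(11, -2)) - 78 = (-3*sqrt(0**2 + 2**2) + (-2)**2) - 78 = (-3*sqrt(0 + 4) + 4) - 78 = (-3*sqrt(4) + 4) - 78 = (-3*2 + 4) - 78 = (-6 + 4) - 78 = -2 - 78 = -80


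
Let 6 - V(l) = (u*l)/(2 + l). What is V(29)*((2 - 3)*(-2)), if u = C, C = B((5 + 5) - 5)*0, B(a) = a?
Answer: 12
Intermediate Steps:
C = 0 (C = ((5 + 5) - 5)*0 = (10 - 5)*0 = 5*0 = 0)
u = 0
V(l) = 6 (V(l) = 6 - 0*l/(2 + l) = 6 - 0/(2 + l) = 6 - 1*0 = 6 + 0 = 6)
V(29)*((2 - 3)*(-2)) = 6*((2 - 3)*(-2)) = 6*(-1*(-2)) = 6*2 = 12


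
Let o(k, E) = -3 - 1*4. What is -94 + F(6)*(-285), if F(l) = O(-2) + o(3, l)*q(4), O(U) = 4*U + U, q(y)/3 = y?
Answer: 26696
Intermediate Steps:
o(k, E) = -7 (o(k, E) = -3 - 4 = -7)
q(y) = 3*y
O(U) = 5*U
F(l) = -94 (F(l) = 5*(-2) - 21*4 = -10 - 7*12 = -10 - 84 = -94)
-94 + F(6)*(-285) = -94 - 94*(-285) = -94 + 26790 = 26696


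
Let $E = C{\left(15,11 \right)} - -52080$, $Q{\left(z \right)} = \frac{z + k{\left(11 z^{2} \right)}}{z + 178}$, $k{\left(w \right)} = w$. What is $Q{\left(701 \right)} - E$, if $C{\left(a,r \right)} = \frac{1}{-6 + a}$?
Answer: $- \frac{121116917}{2637} \approx -45930.0$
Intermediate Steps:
$Q{\left(z \right)} = \frac{z + 11 z^{2}}{178 + z}$ ($Q{\left(z \right)} = \frac{z + 11 z^{2}}{z + 178} = \frac{z + 11 z^{2}}{178 + z}$)
$E = \frac{468721}{9}$ ($E = \frac{1}{-6 + 15} - -52080 = \frac{1}{9} + 52080 = \frac{468721}{9} \approx 52080.0$)
$Q{\left(701 \right)} - E = \frac{701 \left(1 + 11 \cdot 701\right)}{178 + 701} - \frac{468721}{9} = \frac{701 \left(1 + 7711\right)}{879} - \frac{468721}{9} = 701 \cdot \frac{1}{879} \cdot 7712 - \frac{468721}{9} = \frac{5406112}{879} - \frac{468721}{9} = - \frac{121116917}{2637}$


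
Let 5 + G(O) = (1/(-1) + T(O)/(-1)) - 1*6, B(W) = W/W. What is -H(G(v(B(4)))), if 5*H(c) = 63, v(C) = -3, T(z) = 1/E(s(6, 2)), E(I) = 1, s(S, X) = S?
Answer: -63/5 ≈ -12.600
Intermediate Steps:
T(z) = 1 (T(z) = 1/1 = 1)
B(W) = 1
G(O) = -13 (G(O) = -5 + ((1/(-1) + 1/(-1)) - 1*6) = -5 + ((1*(-1) + 1*(-1)) - 6) = -5 + ((-1 - 1) - 6) = -5 + (-2 - 6) = -5 - 8 = -13)
H(c) = 63/5 (H(c) = (⅕)*63 = 63/5)
-H(G(v(B(4)))) = -1*63/5 = -63/5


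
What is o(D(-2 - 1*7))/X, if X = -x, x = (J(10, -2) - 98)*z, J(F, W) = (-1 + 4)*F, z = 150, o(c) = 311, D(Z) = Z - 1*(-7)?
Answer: 311/10200 ≈ 0.030490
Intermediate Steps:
D(Z) = 7 + Z (D(Z) = Z + 7 = 7 + Z)
J(F, W) = 3*F
x = -10200 (x = (3*10 - 98)*150 = (30 - 98)*150 = -68*150 = -10200)
X = 10200 (X = -1*(-10200) = 10200)
o(D(-2 - 1*7))/X = 311/10200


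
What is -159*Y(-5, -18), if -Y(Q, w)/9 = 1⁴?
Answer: 1431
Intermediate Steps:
Y(Q, w) = -9 (Y(Q, w) = -9*1⁴ = -9*1 = -9)
-159*Y(-5, -18) = -159*(-9) = 1431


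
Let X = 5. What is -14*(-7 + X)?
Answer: 28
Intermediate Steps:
-14*(-7 + X) = -14*(-7 + 5) = -14*(-2) = 28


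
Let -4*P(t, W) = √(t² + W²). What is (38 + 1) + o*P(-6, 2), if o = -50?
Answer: 39 + 25*√10 ≈ 118.06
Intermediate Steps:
P(t, W) = -√(W² + t²)/4 (P(t, W) = -√(t² + W²)/4 = -√(W² + t²)/4)
(38 + 1) + o*P(-6, 2) = (38 + 1) - (-25)*√(2² + (-6)²)/2 = 39 - (-25)*√(4 + 36)/2 = 39 - (-25)*√40/2 = 39 - (-25)*2*√10/2 = 39 - (-25)*√10 = 39 + 25*√10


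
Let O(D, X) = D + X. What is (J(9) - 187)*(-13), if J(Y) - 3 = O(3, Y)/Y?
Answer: 7124/3 ≈ 2374.7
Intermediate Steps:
J(Y) = 3 + (3 + Y)/Y
(J(9) - 187)*(-13) = ((4 + 3/9) - 187)*(-13) = ((4 + 3*(⅑)) - 187)*(-13) = ((4 + ⅓) - 187)*(-13) = (13/3 - 187)*(-13) = -548/3*(-13) = 7124/3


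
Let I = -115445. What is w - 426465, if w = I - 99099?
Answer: -641009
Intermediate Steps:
w = -214544 (w = -115445 - 99099 = -214544)
w - 426465 = -214544 - 426465 = -641009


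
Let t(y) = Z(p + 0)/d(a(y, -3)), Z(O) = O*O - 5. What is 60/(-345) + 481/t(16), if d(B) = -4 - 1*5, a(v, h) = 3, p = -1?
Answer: 99551/92 ≈ 1082.1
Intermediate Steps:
d(B) = -9 (d(B) = -4 - 5 = -9)
Z(O) = -5 + O² (Z(O) = O² - 5 = -5 + O²)
t(y) = 4/9 (t(y) = (-5 + (-1 + 0)²)/(-9) = (-5 + (-1)²)*(-⅑) = (-5 + 1)*(-⅑) = -4*(-⅑) = 4/9)
60/(-345) + 481/t(16) = 60/(-345) + 481/(4/9) = 60*(-1/345) + 481*(9/4) = -4/23 + 4329/4 = 99551/92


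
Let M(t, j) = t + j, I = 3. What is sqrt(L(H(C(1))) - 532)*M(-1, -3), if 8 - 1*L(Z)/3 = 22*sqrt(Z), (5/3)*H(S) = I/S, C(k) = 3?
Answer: -4*I*sqrt(12700 + 330*sqrt(15))/5 ≈ -94.583*I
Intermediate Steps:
M(t, j) = j + t
H(S) = 9/(5*S) (H(S) = 3*(3/S)/5 = 9/(5*S))
L(Z) = 24 - 66*sqrt(Z)
sqrt(L(H(C(1))) - 532)*M(-1, -3) = sqrt((24 - 66*sqrt(15)/5) - 532)*(-3 - 1) = sqrt((24 - 66*sqrt(15)/5) - 532)*(-4) = sqrt(-508 - 66*sqrt(15)/5)*(-4) = -4*sqrt(-508 - 66*sqrt(15)/5)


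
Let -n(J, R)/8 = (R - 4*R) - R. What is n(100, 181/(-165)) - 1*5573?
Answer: -925337/165 ≈ -5608.1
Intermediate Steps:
n(J, R) = 32*R (n(J, R) = -8*((R - 4*R) - R) = -8*(-3*R - R) = -(-32)*R = 32*R)
n(100, 181/(-165)) - 1*5573 = 32*(181/(-165)) - 1*5573 = 32*(181*(-1/165)) - 5573 = 32*(-181/165) - 5573 = -5792/165 - 5573 = -925337/165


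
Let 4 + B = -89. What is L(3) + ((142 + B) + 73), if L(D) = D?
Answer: 125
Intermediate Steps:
B = -93 (B = -4 - 89 = -93)
L(3) + ((142 + B) + 73) = 3 + ((142 - 93) + 73) = 3 + (49 + 73) = 3 + 122 = 125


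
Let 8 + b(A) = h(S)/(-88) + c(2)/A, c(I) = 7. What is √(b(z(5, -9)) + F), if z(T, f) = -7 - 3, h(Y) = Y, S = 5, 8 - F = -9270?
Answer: 3*√49847930/220 ≈ 96.277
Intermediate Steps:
F = 9278 (F = 8 - 1*(-9270) = 8 + 9270 = 9278)
z(T, f) = -10
b(A) = -709/88 + 7/A (b(A) = -8 + (5/(-88) + 7/A) = -8 + (5*(-1/88) + 7/A) = -8 + (-5/88 + 7/A) = -709/88 + 7/A)
√(b(z(5, -9)) + F) = √((-709/88 + 7/(-10)) + 9278) = √((-709/88 + 7*(-⅒)) + 9278) = √((-709/88 - 7/10) + 9278) = √(-3853/440 + 9278) = √(4078467/440) = 3*√49847930/220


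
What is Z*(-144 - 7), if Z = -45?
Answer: 6795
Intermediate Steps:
Z*(-144 - 7) = -45*(-144 - 7) = -45*(-151) = 6795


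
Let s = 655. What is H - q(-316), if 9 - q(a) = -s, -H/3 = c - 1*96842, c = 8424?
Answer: 264590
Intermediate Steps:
H = 265254 (H = -3*(8424 - 1*96842) = -3*(8424 - 96842) = -3*(-88418) = 265254)
q(a) = 664 (q(a) = 9 - (-1)*655 = 9 - 1*(-655) = 9 + 655 = 664)
H - q(-316) = 265254 - 1*664 = 265254 - 664 = 264590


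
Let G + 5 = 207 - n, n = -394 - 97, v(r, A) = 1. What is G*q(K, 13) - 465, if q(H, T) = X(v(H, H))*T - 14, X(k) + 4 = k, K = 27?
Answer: -37194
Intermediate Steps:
n = -491
X(k) = -4 + k
G = 693 (G = -5 + (207 - 1*(-491)) = -5 + (207 + 491) = -5 + 698 = 693)
q(H, T) = -14 - 3*T (q(H, T) = (-4 + 1)*T - 14 = -3*T - 14 = -14 - 3*T)
G*q(K, 13) - 465 = 693*(-14 - 3*13) - 465 = 693*(-14 - 39) - 465 = 693*(-53) - 465 = -36729 - 465 = -37194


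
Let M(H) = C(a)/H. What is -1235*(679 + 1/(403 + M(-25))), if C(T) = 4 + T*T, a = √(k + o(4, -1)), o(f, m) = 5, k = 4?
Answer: -649051685/774 ≈ -8.3857e+5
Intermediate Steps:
a = 3 (a = √(4 + 5) = √9 = 3)
C(T) = 4 + T²
M(H) = 13/H (M(H) = (4 + 3²)/H = (4 + 9)/H = 13/H)
-1235*(679 + 1/(403 + M(-25))) = -1235*(679 + 1/(403 + 13/(-25))) = -1235*(679 + 1/(403 + 13*(-1/25))) = -1235*(679 + 1/(403 - 13/25)) = -1235*(679 + 1/(10062/25)) = -1235*(679 + 25/10062) = -1235*6832123/10062 = -649051685/774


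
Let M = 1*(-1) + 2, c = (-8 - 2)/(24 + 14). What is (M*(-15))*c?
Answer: 75/19 ≈ 3.9474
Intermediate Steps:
c = -5/19 (c = -10/38 = -10*1/38 = -5/19 ≈ -0.26316)
M = 1 (M = -1 + 2 = 1)
(M*(-15))*c = (1*(-15))*(-5/19) = -15*(-5/19) = 75/19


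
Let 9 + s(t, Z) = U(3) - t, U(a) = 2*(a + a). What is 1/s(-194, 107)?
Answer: 1/197 ≈ 0.0050761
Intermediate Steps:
U(a) = 4*a (U(a) = 2*(2*a) = 4*a)
s(t, Z) = 3 - t (s(t, Z) = -9 + (4*3 - t) = -9 + (12 - t) = 3 - t)
1/s(-194, 107) = 1/(3 - 1*(-194)) = 1/(3 + 194) = 1/197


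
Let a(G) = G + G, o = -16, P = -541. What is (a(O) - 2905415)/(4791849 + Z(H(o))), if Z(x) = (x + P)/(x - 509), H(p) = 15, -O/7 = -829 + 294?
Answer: -715787475/1183586966 ≈ -0.60476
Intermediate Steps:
O = 3745 (O = -7*(-829 + 294) = -7*(-535) = 3745)
Z(x) = (-541 + x)/(-509 + x) (Z(x) = (x - 541)/(x - 509) = (-541 + x)/(-509 + x))
a(G) = 2*G
(a(O) - 2905415)/(4791849 + Z(H(o))) = (2*3745 - 2905415)/(4791849 + (-541 + 15)/(-509 + 15)) = (7490 - 2905415)/(4791849 - 526/(-494)) = -2897925/(4791849 - 1/494*(-526)) = -2897925/(4791849 + 263/247) = -2897925/1183586966/247 = -2897925*247/1183586966 = -715787475/1183586966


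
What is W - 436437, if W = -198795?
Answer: -635232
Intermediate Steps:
W - 436437 = -198795 - 436437 = -635232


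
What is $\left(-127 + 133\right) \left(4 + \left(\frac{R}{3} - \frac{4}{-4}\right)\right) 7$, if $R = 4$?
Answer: $266$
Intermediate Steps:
$\left(-127 + 133\right) \left(4 + \left(\frac{R}{3} - \frac{4}{-4}\right)\right) 7 = \left(-127 + 133\right) \left(4 + \left(\frac{4}{3} - \frac{4}{-4}\right)\right) 7 = 6 \left(4 + \left(4 \cdot \frac{1}{3} - -1\right)\right) 7 = 6 \left(4 + \left(\frac{4}{3} + 1\right)\right) 7 = 6 \left(4 + \frac{7}{3}\right) 7 = 6 \cdot \frac{19}{3} \cdot 7 = 6 \cdot \frac{133}{3} = 266$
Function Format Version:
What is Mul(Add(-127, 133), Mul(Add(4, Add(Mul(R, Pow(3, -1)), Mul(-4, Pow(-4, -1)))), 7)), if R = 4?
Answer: 266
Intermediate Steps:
Mul(Add(-127, 133), Mul(Add(4, Add(Mul(R, Pow(3, -1)), Mul(-4, Pow(-4, -1)))), 7)) = Mul(Add(-127, 133), Mul(Add(4, Add(Mul(4, Pow(3, -1)), Mul(-4, Pow(-4, -1)))), 7)) = Mul(6, Mul(Add(4, Add(Mul(4, Rational(1, 3)), Mul(-4, Rational(-1, 4)))), 7)) = Mul(6, Mul(Add(4, Add(Rational(4, 3), 1)), 7)) = Mul(6, Mul(Add(4, Rational(7, 3)), 7)) = Mul(6, Mul(Rational(19, 3), 7)) = Mul(6, Rational(133, 3)) = 266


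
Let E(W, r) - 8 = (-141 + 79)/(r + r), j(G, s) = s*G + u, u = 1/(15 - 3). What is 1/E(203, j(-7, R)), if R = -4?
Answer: 337/2324 ≈ 0.14501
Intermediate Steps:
u = 1/12 ≈ 0.083333
j(G, s) = 1/12 + G*s (j(G, s) = s*G + 1/12 = G*s + 1/12 = 1/12 + G*s)
E(W, r) = 8 - 31/r (E(W, r) = 8 + (-141 + 79)/(r + r) = 8 - 62*1/(2*r) = 8 - 31/r)
1/E(203, j(-7, R)) = 1/(8 - 31/(1/12 - 7*(-4))) = 1/(8 - 31/(1/12 + 28)) = 1/(8 - 31/337/12) = 1/(8 - 31*12/337) = 1/(8 - 372/337) = 1/(2324/337) = 337/2324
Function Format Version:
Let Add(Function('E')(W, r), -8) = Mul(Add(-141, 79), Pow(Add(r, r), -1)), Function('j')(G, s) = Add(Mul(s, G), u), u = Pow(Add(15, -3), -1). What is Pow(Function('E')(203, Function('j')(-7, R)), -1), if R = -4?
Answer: Rational(337, 2324) ≈ 0.14501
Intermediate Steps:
u = Rational(1, 12) (u = Pow(12, -1) = Rational(1, 12) ≈ 0.083333)
Function('j')(G, s) = Add(Rational(1, 12), Mul(G, s)) (Function('j')(G, s) = Add(Mul(s, G), Rational(1, 12)) = Add(Mul(G, s), Rational(1, 12)) = Add(Rational(1, 12), Mul(G, s)))
Function('E')(W, r) = Add(8, Mul(-31, Pow(r, -1))) (Function('E')(W, r) = Add(8, Mul(Add(-141, 79), Pow(Add(r, r), -1))) = Add(8, Mul(-62, Pow(Mul(2, r), -1))) = Add(8, Mul(-62, Mul(Rational(1, 2), Pow(r, -1)))) = Add(8, Mul(-31, Pow(r, -1))))
Pow(Function('E')(203, Function('j')(-7, R)), -1) = Pow(Add(8, Mul(-31, Pow(Add(Rational(1, 12), Mul(-7, -4)), -1))), -1) = Pow(Add(8, Mul(-31, Pow(Add(Rational(1, 12), 28), -1))), -1) = Pow(Add(8, Mul(-31, Pow(Rational(337, 12), -1))), -1) = Pow(Add(8, Mul(-31, Rational(12, 337))), -1) = Pow(Add(8, Rational(-372, 337)), -1) = Pow(Rational(2324, 337), -1) = Rational(337, 2324)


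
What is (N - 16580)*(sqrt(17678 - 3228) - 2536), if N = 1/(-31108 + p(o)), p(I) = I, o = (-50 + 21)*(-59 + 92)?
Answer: 1348233209736/32065 - 9037840917*sqrt(2)/6413 ≈ 4.0054e+7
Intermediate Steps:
o = -957 (o = -29*33 = -957)
N = -1/32065 (N = 1/(-31108 - 957) = 1/(-32065) = -1/32065 ≈ -3.1187e-5)
(N - 16580)*(sqrt(17678 - 3228) - 2536) = (-1/32065 - 16580)*(sqrt(17678 - 3228) - 2536) = -531637701*(sqrt(14450) - 2536)/32065 = -531637701*(85*sqrt(2) - 2536)/32065 = -531637701*(-2536 + 85*sqrt(2))/32065 = 1348233209736/32065 - 9037840917*sqrt(2)/6413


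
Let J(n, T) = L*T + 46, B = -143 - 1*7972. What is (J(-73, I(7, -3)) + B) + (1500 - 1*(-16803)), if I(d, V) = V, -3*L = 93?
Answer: 10327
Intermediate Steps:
L = -31 (L = -⅓*93 = -31)
B = -8115 (B = -143 - 7972 = -8115)
J(n, T) = 46 - 31*T (J(n, T) = -31*T + 46 = 46 - 31*T)
(J(-73, I(7, -3)) + B) + (1500 - 1*(-16803)) = ((46 - 31*(-3)) - 8115) + (1500 - 1*(-16803)) = ((46 + 93) - 8115) + (1500 + 16803) = (139 - 8115) + 18303 = -7976 + 18303 = 10327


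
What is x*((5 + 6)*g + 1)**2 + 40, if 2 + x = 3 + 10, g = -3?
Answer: 11304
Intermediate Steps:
x = 11 (x = -2 + (3 + 10) = -2 + 13 = 11)
x*((5 + 6)*g + 1)**2 + 40 = 11*((5 + 6)*(-3) + 1)**2 + 40 = 11*(11*(-3) + 1)**2 + 40 = 11*(-33 + 1)**2 + 40 = 11*(-32)**2 + 40 = 11*1024 + 40 = 11264 + 40 = 11304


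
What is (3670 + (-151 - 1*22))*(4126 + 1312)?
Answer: 19016686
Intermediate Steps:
(3670 + (-151 - 1*22))*(4126 + 1312) = (3670 + (-151 - 22))*5438 = (3670 - 173)*5438 = 3497*5438 = 19016686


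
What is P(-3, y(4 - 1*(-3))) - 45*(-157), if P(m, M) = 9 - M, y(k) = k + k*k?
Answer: 7018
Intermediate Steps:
y(k) = k + k**2
P(-3, y(4 - 1*(-3))) - 45*(-157) = (9 - (4 - 1*(-3))*(1 + (4 - 1*(-3)))) - 45*(-157) = (9 - (4 + 3)*(1 + (4 + 3))) + 7065 = (9 - 7*(1 + 7)) + 7065 = (9 - 7*8) + 7065 = (9 - 1*56) + 7065 = (9 - 56) + 7065 = -47 + 7065 = 7018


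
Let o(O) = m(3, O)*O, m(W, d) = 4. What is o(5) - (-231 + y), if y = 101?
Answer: 150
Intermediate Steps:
o(O) = 4*O
o(5) - (-231 + y) = 4*5 - (-231 + 101) = 20 - 1*(-130) = 20 + 130 = 150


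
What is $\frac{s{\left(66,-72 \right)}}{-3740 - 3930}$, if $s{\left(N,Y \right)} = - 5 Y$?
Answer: $- \frac{36}{767} \approx -0.046936$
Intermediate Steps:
$\frac{s{\left(66,-72 \right)}}{-3740 - 3930} = \frac{\left(-5\right) \left(-72\right)}{-3740 - 3930} = \frac{360}{-3740 - 3930} = \frac{360}{-7670} = 360 \left(- \frac{1}{7670}\right) = - \frac{36}{767}$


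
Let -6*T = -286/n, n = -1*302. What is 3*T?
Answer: -143/302 ≈ -0.47351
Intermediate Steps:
n = -302
T = -143/906 (T = -(-143)/(3*(-302)) = -(-143)*(-1)/(3*302) = -1/6*143/151 = -143/906 ≈ -0.15784)
3*T = 3*(-143/906) = -143/302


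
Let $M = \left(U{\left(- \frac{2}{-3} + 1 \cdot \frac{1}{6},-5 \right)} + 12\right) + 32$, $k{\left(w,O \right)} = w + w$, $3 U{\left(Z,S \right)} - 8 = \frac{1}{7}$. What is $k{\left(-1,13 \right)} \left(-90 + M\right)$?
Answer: $\frac{606}{7} \approx 86.571$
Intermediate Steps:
$U{\left(Z,S \right)} = \frac{19}{7}$ ($U{\left(Z,S \right)} = \frac{8}{3} + \frac{1}{3 \cdot 7} = \frac{8}{3} + \frac{1}{3} \cdot \frac{1}{7} = \frac{8}{3} + \frac{1}{21} = \frac{19}{7}$)
$k{\left(w,O \right)} = 2 w$
$M = \frac{327}{7}$ ($M = \left(\frac{19}{7} + 12\right) + 32 = \frac{103}{7} + 32 = \frac{327}{7} \approx 46.714$)
$k{\left(-1,13 \right)} \left(-90 + M\right) = 2 \left(-1\right) \left(-90 + \frac{327}{7}\right) = \left(-2\right) \left(- \frac{303}{7}\right) = \frac{606}{7}$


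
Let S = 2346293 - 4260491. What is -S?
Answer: 1914198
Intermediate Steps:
S = -1914198
-S = -1*(-1914198) = 1914198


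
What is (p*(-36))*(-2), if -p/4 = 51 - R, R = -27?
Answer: -22464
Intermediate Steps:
p = -312 (p = -4*(51 - 1*(-27)) = -4*(51 + 27) = -4*78 = -312)
(p*(-36))*(-2) = -312*(-36)*(-2) = 11232*(-2) = -22464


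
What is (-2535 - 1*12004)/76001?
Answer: -14539/76001 ≈ -0.19130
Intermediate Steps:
(-2535 - 1*12004)/76001 = (-2535 - 12004)*(1/76001) = -14539*1/76001 = -14539/76001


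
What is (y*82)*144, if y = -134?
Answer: -1582272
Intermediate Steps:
(y*82)*144 = -134*82*144 = -10988*144 = -1582272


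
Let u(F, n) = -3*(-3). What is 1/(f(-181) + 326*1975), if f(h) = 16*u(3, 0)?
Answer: 1/643994 ≈ 1.5528e-6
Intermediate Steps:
u(F, n) = 9
f(h) = 144 (f(h) = 16*9 = 144)
1/(f(-181) + 326*1975) = 1/(144 + 326*1975) = 1/(144 + 643850) = 1/643994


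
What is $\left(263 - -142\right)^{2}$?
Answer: $164025$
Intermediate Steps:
$\left(263 - -142\right)^{2} = \left(263 + \left(-52 + 194\right)\right)^{2} = \left(263 + 142\right)^{2} = 405^{2} = 164025$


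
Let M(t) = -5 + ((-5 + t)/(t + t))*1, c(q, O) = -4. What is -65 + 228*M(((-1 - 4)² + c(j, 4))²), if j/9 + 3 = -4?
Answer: -160567/147 ≈ -1092.3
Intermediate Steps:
j = -63 (j = -27 + 9*(-4) = -27 - 36 = -63)
M(t) = -5 + (-5 + t)/(2*t) (M(t) = -5 + ((-5 + t)/((2*t)))*1 = -5 + ((-5 + t)*(1/(2*t)))*1 = -5 + ((-5 + t)/(2*t))*1 = -5 + (-5 + t)/(2*t))
-65 + 228*M(((-1 - 4)² + c(j, 4))²) = -65 + 228*((-5 - 9*((-1 - 4)² - 4)²)/(2*(((-1 - 4)² - 4)²))) = -65 + 228*((-5 - 9*((-5)² - 4)²)/(2*(((-5)² - 4)²))) = -65 + 228*((-5 - 9*(25 - 4)²)/(2*((25 - 4)²))) = -65 + 228*((-5 - 9*21²)/(2*(21²))) = -65 + 228*((½)*(-5 - 9*441)/441) = -65 + 228*((½)*(1/441)*(-5 - 3969)) = -65 + 228*((½)*(1/441)*(-3974)) = -65 + 228*(-1987/441) = -65 - 151012/147 = -160567/147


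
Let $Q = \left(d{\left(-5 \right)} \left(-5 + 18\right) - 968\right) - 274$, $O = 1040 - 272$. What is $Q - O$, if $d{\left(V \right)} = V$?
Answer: $-2075$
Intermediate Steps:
$O = 768$
$Q = -1307$ ($Q = \left(- 5 \left(-5 + 18\right) - 968\right) - 274 = \left(\left(-5\right) 13 - 968\right) - 274 = \left(-65 - 968\right) - 274 = -1033 - 274 = -1307$)
$Q - O = -1307 - 768 = -2075$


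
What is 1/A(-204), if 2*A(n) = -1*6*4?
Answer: -1/12 ≈ -0.083333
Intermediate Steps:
A(n) = -12 (A(n) = (-1*6*4)/2 = (-6*4)/2 = (½)*(-24) = -12)
1/A(-204) = 1/(-12) = -1/12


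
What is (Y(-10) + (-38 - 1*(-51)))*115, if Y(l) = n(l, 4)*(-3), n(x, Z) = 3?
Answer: 460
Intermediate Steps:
Y(l) = -9 (Y(l) = 3*(-3) = -9)
(Y(-10) + (-38 - 1*(-51)))*115 = (-9 + (-38 - 1*(-51)))*115 = (-9 + (-38 + 51))*115 = (-9 + 13)*115 = 4*115 = 460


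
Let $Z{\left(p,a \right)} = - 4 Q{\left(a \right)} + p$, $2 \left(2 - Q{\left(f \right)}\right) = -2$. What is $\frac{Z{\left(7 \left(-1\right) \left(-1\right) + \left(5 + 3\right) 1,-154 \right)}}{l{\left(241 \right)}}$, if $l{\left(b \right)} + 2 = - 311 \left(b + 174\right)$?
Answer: $- \frac{3}{129067} \approx -2.3244 \cdot 10^{-5}$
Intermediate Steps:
$Q{\left(f \right)} = 3$ ($Q{\left(f \right)} = 2 - -1 = 2 + 1 = 3$)
$l{\left(b \right)} = -54116 - 311 b$ ($l{\left(b \right)} = -2 - 311 \left(b + 174\right) = -2 - 311 \left(174 + b\right) = -2 - \left(54114 + 311 b\right) = -54116 - 311 b$)
$Z{\left(p,a \right)} = -12 + p$ ($Z{\left(p,a \right)} = \left(-4\right) 3 + p = -12 + p$)
$\frac{Z{\left(7 \left(-1\right) \left(-1\right) + \left(5 + 3\right) 1,-154 \right)}}{l{\left(241 \right)}} = \frac{-12 + \left(7 \left(-1\right) \left(-1\right) + \left(5 + 3\right) 1\right)}{-54116 - 74951} = \frac{-12 + \left(\left(-7\right) \left(-1\right) + 8 \cdot 1\right)}{-54116 - 74951} = \frac{-12 + \left(7 + 8\right)}{-129067} = \left(-12 + 15\right) \left(- \frac{1}{129067}\right) = 3 \left(- \frac{1}{129067}\right) = - \frac{3}{129067}$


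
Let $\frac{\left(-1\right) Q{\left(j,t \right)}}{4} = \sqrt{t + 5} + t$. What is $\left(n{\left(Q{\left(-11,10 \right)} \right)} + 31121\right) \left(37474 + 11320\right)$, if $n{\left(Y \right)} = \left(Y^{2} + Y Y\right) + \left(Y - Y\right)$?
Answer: $1698079994 + 31228160 \sqrt{15} \approx 1.819 \cdot 10^{9}$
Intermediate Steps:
$Q{\left(j,t \right)} = - 4 t - 4 \sqrt{5 + t}$ ($Q{\left(j,t \right)} = - 4 \left(\sqrt{t + 5} + t\right) = - 4 \left(\sqrt{5 + t} + t\right) = - 4 \left(t + \sqrt{5 + t}\right) = - 4 t - 4 \sqrt{5 + t}$)
$n{\left(Y \right)} = 2 Y^{2}$ ($n{\left(Y \right)} = \left(Y^{2} + Y^{2}\right) + 0 = 2 Y^{2} + 0 = 2 Y^{2}$)
$\left(n{\left(Q{\left(-11,10 \right)} \right)} + 31121\right) \left(37474 + 11320\right) = \left(2 \left(\left(-4\right) 10 - 4 \sqrt{5 + 10}\right)^{2} + 31121\right) \left(37474 + 11320\right) = \left(2 \left(-40 - 4 \sqrt{15}\right)^{2} + 31121\right) 48794 = \left(31121 + 2 \left(-40 - 4 \sqrt{15}\right)^{2}\right) 48794 = 1518518074 + 97588 \left(-40 - 4 \sqrt{15}\right)^{2}$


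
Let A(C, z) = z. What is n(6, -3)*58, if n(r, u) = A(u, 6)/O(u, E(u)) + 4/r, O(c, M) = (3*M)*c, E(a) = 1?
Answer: 0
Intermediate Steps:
O(c, M) = 3*M*c
n(r, u) = 2/u + 4/r (n(r, u) = 6/((3*1*u)) + 4/r = 6/((3*u)) + 4/r = 6*(1/(3*u)) + 4/r = 2/u + 4/r)
n(6, -3)*58 = (2/(-3) + 4/6)*58 = (2*(-⅓) + 4*(⅙))*58 = (-⅔ + ⅔)*58 = 0*58 = 0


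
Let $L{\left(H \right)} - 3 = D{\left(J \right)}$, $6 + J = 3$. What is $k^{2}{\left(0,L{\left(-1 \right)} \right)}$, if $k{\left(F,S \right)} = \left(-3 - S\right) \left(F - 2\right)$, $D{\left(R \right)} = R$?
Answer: $36$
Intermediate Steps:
$J = -3$ ($J = -6 + 3 = -3$)
$L{\left(H \right)} = 0$ ($L{\left(H \right)} = 3 - 3 = 0$)
$k{\left(F,S \right)} = \left(-3 - S\right) \left(-2 + F\right)$
$k^{2}{\left(0,L{\left(-1 \right)} \right)} = \left(6 - 0 + 2 \cdot 0 - 0 \cdot 0\right)^{2} = \left(6 + 0 + 0 + 0\right)^{2} = 6^{2} = 36$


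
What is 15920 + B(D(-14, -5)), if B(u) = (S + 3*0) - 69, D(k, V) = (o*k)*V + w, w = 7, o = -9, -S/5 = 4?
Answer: 15831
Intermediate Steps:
S = -20 (S = -5*4 = -20)
D(k, V) = 7 - 9*V*k (D(k, V) = (-9*k)*V + 7 = -9*V*k + 7 = 7 - 9*V*k)
B(u) = -89 (B(u) = (-20 + 3*0) - 69 = (-20 + 0) - 69 = -20 - 69 = -89)
15920 + B(D(-14, -5)) = 15920 - 89 = 15831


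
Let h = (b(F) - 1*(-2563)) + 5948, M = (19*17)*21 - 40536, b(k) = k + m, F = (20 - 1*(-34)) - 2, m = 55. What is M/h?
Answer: -33753/8618 ≈ -3.9166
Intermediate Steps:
F = 52 (F = (20 + 34) - 2 = 54 - 2 = 52)
b(k) = 55 + k (b(k) = k + 55 = 55 + k)
M = -33753 (M = 323*21 - 40536 = 6783 - 40536 = -33753)
h = 8618 (h = ((55 + 52) - 1*(-2563)) + 5948 = (107 + 2563) + 5948 = 2670 + 5948 = 8618)
M/h = -33753/8618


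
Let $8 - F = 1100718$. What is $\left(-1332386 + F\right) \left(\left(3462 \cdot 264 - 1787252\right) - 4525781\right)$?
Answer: $13136443455240$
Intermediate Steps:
$F = -1100710$ ($F = 8 - 1100718 = -1100710$)
$\left(-1332386 + F\right) \left(\left(3462 \cdot 264 - 1787252\right) - 4525781\right) = \left(-1332386 - 1100710\right) \left(\left(3462 \cdot 264 - 1787252\right) - 4525781\right) = - 2433096 \left(\left(913968 - 1787252\right) - 4525781\right) = - 2433096 \left(-873284 - 4525781\right) = \left(-2433096\right) \left(-5399065\right) = 13136443455240$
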